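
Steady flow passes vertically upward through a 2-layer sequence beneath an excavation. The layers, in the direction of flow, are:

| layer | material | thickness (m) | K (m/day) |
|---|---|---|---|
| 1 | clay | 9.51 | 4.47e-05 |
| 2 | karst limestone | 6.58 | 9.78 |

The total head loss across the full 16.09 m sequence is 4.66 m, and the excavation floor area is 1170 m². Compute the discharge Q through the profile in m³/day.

Flow is perpendicular to layering, so the layers act in series and the equivalent K is the thickness-weighted harmonic mean.
Total thickness L = 9.51 + 6.58 = 16.09 m.
Σ(b_i/K_i) = 9.51/4.47e-05 + 6.58/9.78 = 2.128e+05 d.
K_eq = L / Σ(b_i/K_i) = 16.09 / 2.128e+05 = 7.563e-05 m/day.
Q = K_eq · A · (Δh/L) = 7.563e-05 × 1170 × (4.66/16.09) = 0.02563 m³/day.

0.0256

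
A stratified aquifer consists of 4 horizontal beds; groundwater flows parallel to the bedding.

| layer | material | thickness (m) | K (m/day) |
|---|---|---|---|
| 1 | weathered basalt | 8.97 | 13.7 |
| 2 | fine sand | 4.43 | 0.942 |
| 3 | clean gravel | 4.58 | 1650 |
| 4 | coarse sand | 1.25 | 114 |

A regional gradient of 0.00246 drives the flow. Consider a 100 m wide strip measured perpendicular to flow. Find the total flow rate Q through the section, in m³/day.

Flow is parallel to layering, so each bed carries its own Darcy discharge and the transmissivities add.
Σ(K_i·b_i) = 13.7×8.97 + 0.942×4.43 + 1650×4.58 + 114×1.25 = 7827 m²/day.
Hydraulic gradient i = 0.00246.
Q = Σ(K_i·b_i) · W · i = 7827 × 100 × 0.002460 = 1925 m³/day.

1930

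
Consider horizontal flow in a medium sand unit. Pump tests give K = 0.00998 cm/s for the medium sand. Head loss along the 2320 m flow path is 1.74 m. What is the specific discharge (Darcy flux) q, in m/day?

0.00647

Convert K: 0.00998 cm/s × 864 = 8.623 m/day.
Hydraulic gradient i = Δh / L = 1.74 / 2320 = 0.0007500.
Specific discharge q = K · i = 8.623 × 0.0007500 = 0.006467 m/day.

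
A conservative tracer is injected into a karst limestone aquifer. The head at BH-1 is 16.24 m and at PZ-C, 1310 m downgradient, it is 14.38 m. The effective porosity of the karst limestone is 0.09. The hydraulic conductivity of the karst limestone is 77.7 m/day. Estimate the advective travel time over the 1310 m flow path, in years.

2.93

Hydraulic gradient i = (16.24 − 14.38) / 1310 = 1.86 / 1310 = 0.001420.
Darcy flux q = K · i = 77.70 × 0.001420 = 0.1103 m/day.
Seepage velocity v = q / n_e = 0.1103 / 0.09 = 1.226 m/day.
Travel time t = L / v = 1310 / 1.226 = 1069 days = 2.926 years.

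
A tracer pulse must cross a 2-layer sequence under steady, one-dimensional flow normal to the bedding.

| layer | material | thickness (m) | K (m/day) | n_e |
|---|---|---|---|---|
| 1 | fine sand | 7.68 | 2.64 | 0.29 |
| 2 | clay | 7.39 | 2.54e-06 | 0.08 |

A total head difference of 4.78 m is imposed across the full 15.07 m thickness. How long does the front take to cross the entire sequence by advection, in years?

4700

With flow normal to the layers, continuity requires the same specific discharge q through every layer.
Σ(b_i/K_i) = 7.68/2.64 + 7.39/2.54e-06 = 2.909e+06 d.
q = Δh / Σ(b_i/K_i) = 4.78 / 2.909e+06 = 1.643e-06 m/day.
In each layer the seepage velocity is v_i = q/n_i, so the layer transit time is t_i = b_i·n_i / q:
  layer 1 (fine sand): t_1 = 7.68 × 0.29 / 1.643e-06 = 1.356e+06 d
  layer 2 (clay): t_2 = 7.39 × 0.08 / 1.643e-06 = 3.598e+05 d
Total t = Σ t_i = 1.715e+06 days = 4697 years.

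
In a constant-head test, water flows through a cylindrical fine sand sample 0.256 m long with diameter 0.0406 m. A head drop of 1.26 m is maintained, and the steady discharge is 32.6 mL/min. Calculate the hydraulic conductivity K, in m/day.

Cross-sectional area A = π·(d/2)² = π × (0.0406/2)² = 0.001295 m².
Convert discharge: 32.6 mL/min = 5.433e-07 m³/s.
Darcy's law rearranged: K = Q·L / (A·Δh) = 5.433e-07 × 0.256 / (0.001295 × 1.26) = 8.527e-05 m/s = 7.367 m/day.

7.37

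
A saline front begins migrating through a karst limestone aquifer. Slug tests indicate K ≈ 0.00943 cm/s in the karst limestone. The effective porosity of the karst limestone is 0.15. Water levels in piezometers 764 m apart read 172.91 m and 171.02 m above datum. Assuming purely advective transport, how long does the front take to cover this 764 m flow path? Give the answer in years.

Convert K: 0.00943 cm/s × 864 = 8.148 m/day.
Hydraulic gradient i = (172.91 − 171.02) / 764 = 1.89 / 764 = 0.002474.
Darcy flux q = K · i = 8.148 × 0.002474 = 0.02016 m/day.
Seepage velocity v = q / n_e = 0.02016 / 0.15 = 0.1344 m/day.
Travel time t = L / v = 764 / 0.1344 = 5686 days = 15.57 years.

15.6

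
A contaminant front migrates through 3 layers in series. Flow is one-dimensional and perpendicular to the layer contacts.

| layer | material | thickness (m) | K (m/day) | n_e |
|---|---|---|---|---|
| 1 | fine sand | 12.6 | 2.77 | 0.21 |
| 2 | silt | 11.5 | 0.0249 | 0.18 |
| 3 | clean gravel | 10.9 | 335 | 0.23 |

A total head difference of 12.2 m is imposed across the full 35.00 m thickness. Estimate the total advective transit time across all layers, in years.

0.756

With flow normal to the layers, continuity requires the same specific discharge q through every layer.
Σ(b_i/K_i) = 12.6/2.77 + 11.5/0.0249 + 10.9/335 = 466.4 d.
q = Δh / Σ(b_i/K_i) = 12.2 / 466.4 = 0.02616 m/day.
In each layer the seepage velocity is v_i = q/n_i, so the layer transit time is t_i = b_i·n_i / q:
  layer 1 (fine sand): t_1 = 12.6 × 0.21 / 0.02616 = 101.2 d
  layer 2 (silt): t_2 = 11.5 × 0.18 / 0.02616 = 79.14 d
  layer 3 (clean gravel): t_3 = 10.9 × 0.23 / 0.02616 = 95.85 d
Total t = Σ t_i = 276.1 days = 0.7561 years.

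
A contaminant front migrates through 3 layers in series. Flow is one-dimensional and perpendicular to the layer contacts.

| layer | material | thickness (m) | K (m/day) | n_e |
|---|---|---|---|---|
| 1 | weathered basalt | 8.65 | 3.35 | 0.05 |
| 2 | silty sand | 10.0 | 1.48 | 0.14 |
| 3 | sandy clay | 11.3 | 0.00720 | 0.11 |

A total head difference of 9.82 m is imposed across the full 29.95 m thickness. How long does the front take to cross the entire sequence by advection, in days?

494

With flow normal to the layers, continuity requires the same specific discharge q through every layer.
Σ(b_i/K_i) = 8.65/3.35 + 10.0/1.48 + 11.3/0.00720 = 1579 d.
q = Δh / Σ(b_i/K_i) = 9.82 / 1579 = 0.006220 m/day.
In each layer the seepage velocity is v_i = q/n_i, so the layer transit time is t_i = b_i·n_i / q:
  layer 1 (weathered basalt): t_1 = 8.65 × 0.05 / 0.006220 = 69.53 d
  layer 2 (silty sand): t_2 = 10.0 × 0.14 / 0.006220 = 225.1 d
  layer 3 (sandy clay): t_3 = 11.3 × 0.11 / 0.006220 = 199.8 d
Total t = Σ t_i = 494.5 days.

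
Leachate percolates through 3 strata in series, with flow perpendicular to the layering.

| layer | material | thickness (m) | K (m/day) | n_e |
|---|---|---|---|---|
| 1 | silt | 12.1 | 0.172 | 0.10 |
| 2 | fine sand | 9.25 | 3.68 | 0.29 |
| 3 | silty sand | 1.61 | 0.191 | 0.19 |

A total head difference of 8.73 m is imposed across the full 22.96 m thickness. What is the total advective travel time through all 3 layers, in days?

With flow normal to the layers, continuity requires the same specific discharge q through every layer.
Σ(b_i/K_i) = 12.1/0.172 + 9.25/3.68 + 1.61/0.191 = 81.29 d.
q = Δh / Σ(b_i/K_i) = 8.73 / 81.29 = 0.1074 m/day.
In each layer the seepage velocity is v_i = q/n_i, so the layer transit time is t_i = b_i·n_i / q:
  layer 1 (silt): t_1 = 12.1 × 0.10 / 0.1074 = 11.27 d
  layer 2 (fine sand): t_2 = 9.25 × 0.29 / 0.1074 = 24.98 d
  layer 3 (silty sand): t_3 = 1.61 × 0.19 / 0.1074 = 2.848 d
Total t = Σ t_i = 39.09 days.

39.1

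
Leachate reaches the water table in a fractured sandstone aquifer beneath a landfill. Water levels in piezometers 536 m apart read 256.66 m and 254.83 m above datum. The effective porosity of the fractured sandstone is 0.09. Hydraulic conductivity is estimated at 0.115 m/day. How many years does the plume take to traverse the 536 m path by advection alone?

336

Hydraulic gradient i = (256.66 − 254.83) / 536 = 1.83 / 536 = 0.003414.
Darcy flux q = K · i = 0.1150 × 0.003414 = 0.0003926 m/day.
Seepage velocity v = q / n_e = 0.0003926 / 0.09 = 0.004363 m/day.
Travel time t = L / v = 536 / 0.004363 = 1.229e+05 days = 336.4 years.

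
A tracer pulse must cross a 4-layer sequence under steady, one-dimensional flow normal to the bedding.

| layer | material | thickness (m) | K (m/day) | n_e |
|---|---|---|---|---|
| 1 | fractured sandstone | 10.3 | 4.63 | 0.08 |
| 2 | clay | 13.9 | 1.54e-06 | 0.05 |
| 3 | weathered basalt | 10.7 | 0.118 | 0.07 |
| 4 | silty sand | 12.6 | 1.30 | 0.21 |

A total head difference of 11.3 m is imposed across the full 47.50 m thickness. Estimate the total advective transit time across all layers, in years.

With flow normal to the layers, continuity requires the same specific discharge q through every layer.
Σ(b_i/K_i) = 10.3/4.63 + 13.9/1.54e-06 + 10.7/0.118 + 12.6/1.30 = 9.026e+06 d.
q = Δh / Σ(b_i/K_i) = 11.3 / 9.026e+06 = 1.252e-06 m/day.
In each layer the seepage velocity is v_i = q/n_i, so the layer transit time is t_i = b_i·n_i / q:
  layer 1 (fractured sandstone): t_1 = 10.3 × 0.08 / 1.252e-06 = 6.582e+05 d
  layer 2 (clay): t_2 = 13.9 × 0.05 / 1.252e-06 = 5.551e+05 d
  layer 3 (weathered basalt): t_3 = 10.7 × 0.07 / 1.252e-06 = 5.983e+05 d
  layer 4 (silty sand): t_4 = 12.6 × 0.21 / 1.252e-06 = 2.114e+06 d
Total t = Σ t_i = 3.925e+06 days = 10746 years.

10700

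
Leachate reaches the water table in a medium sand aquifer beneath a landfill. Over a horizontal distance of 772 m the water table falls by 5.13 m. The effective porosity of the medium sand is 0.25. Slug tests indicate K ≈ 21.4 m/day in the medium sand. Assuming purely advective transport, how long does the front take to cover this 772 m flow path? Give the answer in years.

Hydraulic gradient i = Δh / L = 5.13 / 772 = 0.006645.
Darcy flux q = K · i = 21.40 × 0.006645 = 0.1422 m/day.
Seepage velocity v = q / n_e = 0.1422 / 0.25 = 0.5688 m/day.
Travel time t = L / v = 772 / 0.5688 = 1357 days = 3.716 years.

3.72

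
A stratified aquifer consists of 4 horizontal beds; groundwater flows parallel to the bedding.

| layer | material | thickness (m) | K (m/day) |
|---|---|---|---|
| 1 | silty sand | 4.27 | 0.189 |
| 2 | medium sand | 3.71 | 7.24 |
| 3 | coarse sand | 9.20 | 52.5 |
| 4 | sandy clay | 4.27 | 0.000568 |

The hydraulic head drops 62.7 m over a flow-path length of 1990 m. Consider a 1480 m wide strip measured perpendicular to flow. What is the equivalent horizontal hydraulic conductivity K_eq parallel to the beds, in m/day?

Flow is parallel to layering, so each bed carries its own Darcy discharge and the transmissivities add.
Σ(K_i·b_i) = 0.189×4.27 + 7.24×3.71 + 52.5×9.20 + 0.000568×4.27 = 510.7 m²/day.
Total thickness b = 21.45 m, so K_eq = Σ(K_i·b_i)/b = 23.81 m/day.

23.8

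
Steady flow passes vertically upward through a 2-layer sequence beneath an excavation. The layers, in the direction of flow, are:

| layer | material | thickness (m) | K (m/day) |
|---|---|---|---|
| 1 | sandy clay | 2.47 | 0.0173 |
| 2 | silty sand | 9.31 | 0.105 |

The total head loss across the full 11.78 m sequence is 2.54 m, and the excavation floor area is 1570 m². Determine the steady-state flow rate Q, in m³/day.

Flow is perpendicular to layering, so the layers act in series and the equivalent K is the thickness-weighted harmonic mean.
Total thickness L = 2.47 + 9.31 = 11.78 m.
Σ(b_i/K_i) = 2.47/0.0173 + 9.31/0.105 = 231.4 d.
K_eq = L / Σ(b_i/K_i) = 11.78 / 231.4 = 0.05090 m/day.
Q = K_eq · A · (Δh/L) = 0.05090 × 1570 × (2.54/11.78) = 17.23 m³/day.

17.2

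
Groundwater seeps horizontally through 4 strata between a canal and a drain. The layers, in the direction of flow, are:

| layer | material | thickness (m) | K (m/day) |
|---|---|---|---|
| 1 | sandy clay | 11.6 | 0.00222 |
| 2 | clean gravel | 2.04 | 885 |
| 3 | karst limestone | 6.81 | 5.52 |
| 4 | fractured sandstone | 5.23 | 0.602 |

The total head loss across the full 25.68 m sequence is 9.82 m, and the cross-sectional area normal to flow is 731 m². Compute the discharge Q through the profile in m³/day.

1.37

Flow is perpendicular to layering, so the layers act in series and the equivalent K is the thickness-weighted harmonic mean.
Total thickness L = 11.6 + 2.04 + 6.81 + 5.23 = 25.68 m.
Σ(b_i/K_i) = 11.6/0.00222 + 2.04/885 + 6.81/5.52 + 5.23/0.602 = 5235 d.
K_eq = L / Σ(b_i/K_i) = 25.68 / 5235 = 0.004905 m/day.
Q = K_eq · A · (Δh/L) = 0.004905 × 731 × (9.82/25.68) = 1.371 m³/day.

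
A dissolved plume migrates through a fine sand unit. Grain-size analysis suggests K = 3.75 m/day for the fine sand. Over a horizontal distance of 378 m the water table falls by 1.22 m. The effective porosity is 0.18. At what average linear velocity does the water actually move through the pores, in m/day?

0.0672

Hydraulic gradient i = Δh / L = 1.22 / 378 = 0.003228.
Darcy flux q = K · i = 3.750 × 0.003228 = 0.01210 m/day.
Seepage velocity v = q / n_e = 0.01210 / 0.18 = 0.06724 m/day.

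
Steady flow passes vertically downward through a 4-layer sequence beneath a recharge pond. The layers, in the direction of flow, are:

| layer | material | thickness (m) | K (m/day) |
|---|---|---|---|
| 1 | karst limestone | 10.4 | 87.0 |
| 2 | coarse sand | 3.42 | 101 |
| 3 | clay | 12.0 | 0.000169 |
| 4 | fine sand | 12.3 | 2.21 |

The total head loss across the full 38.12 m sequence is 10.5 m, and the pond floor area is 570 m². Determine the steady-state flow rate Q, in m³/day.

Flow is perpendicular to layering, so the layers act in series and the equivalent K is the thickness-weighted harmonic mean.
Total thickness L = 10.4 + 3.42 + 12.0 + 12.3 = 38.12 m.
Σ(b_i/K_i) = 10.4/87.0 + 3.42/101 + 12.0/0.000169 + 12.3/2.21 = 71012 d.
K_eq = L / Σ(b_i/K_i) = 38.12 / 71012 = 0.0005368 m/day.
Q = K_eq · A · (Δh/L) = 0.0005368 × 570 × (10.5/38.12) = 0.08428 m³/day.

0.0843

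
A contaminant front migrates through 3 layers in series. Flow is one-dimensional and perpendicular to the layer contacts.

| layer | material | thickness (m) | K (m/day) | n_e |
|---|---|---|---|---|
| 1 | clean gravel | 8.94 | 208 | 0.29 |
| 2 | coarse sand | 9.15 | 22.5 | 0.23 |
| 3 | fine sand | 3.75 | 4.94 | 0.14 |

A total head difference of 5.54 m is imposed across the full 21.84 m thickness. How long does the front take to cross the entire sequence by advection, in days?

With flow normal to the layers, continuity requires the same specific discharge q through every layer.
Σ(b_i/K_i) = 8.94/208 + 9.15/22.5 + 3.75/4.94 = 1.209 d.
q = Δh / Σ(b_i/K_i) = 5.54 / 1.209 = 4.583 m/day.
In each layer the seepage velocity is v_i = q/n_i, so the layer transit time is t_i = b_i·n_i / q:
  layer 1 (clean gravel): t_1 = 8.94 × 0.29 / 4.583 = 0.5657 d
  layer 2 (coarse sand): t_2 = 9.15 × 0.23 / 4.583 = 0.4592 d
  layer 3 (fine sand): t_3 = 3.75 × 0.14 / 4.583 = 0.1145 d
Total t = Σ t_i = 1.139 days.

1.14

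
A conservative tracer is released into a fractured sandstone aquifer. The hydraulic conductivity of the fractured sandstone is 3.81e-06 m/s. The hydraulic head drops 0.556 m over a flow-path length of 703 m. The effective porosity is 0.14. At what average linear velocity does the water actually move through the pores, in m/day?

Convert K: 3.81e-06 m/s × 86400 = 0.3292 m/day.
Hydraulic gradient i = Δh / L = 0.556 / 703 = 0.0007909.
Darcy flux q = K · i = 0.3292 × 0.0007909 = 0.0002604 m/day.
Seepage velocity v = q / n_e = 0.0002604 / 0.14 = 0.001860 m/day.

0.00186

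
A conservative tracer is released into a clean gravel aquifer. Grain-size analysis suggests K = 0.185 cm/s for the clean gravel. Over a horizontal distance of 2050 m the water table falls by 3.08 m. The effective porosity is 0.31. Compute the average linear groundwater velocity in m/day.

0.775

Convert K: 0.185 cm/s × 864 = 159.8 m/day.
Hydraulic gradient i = Δh / L = 3.08 / 2050 = 0.001502.
Darcy flux q = K · i = 159.8 × 0.001502 = 0.2401 m/day.
Seepage velocity v = q / n_e = 0.2401 / 0.31 = 0.7747 m/day.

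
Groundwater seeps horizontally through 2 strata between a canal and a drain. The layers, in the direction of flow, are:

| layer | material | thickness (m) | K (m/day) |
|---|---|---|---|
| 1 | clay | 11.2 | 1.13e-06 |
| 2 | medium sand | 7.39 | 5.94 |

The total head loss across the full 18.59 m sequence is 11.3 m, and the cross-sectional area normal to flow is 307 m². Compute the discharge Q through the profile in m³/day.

0.000350

Flow is perpendicular to layering, so the layers act in series and the equivalent K is the thickness-weighted harmonic mean.
Total thickness L = 11.2 + 7.39 = 18.59 m.
Σ(b_i/K_i) = 11.2/1.13e-06 + 7.39/5.94 = 9.912e+06 d.
K_eq = L / Σ(b_i/K_i) = 18.59 / 9.912e+06 = 1.876e-06 m/day.
Q = K_eq · A · (Δh/L) = 1.876e-06 × 307 × (11.3/18.59) = 0.0003500 m³/day.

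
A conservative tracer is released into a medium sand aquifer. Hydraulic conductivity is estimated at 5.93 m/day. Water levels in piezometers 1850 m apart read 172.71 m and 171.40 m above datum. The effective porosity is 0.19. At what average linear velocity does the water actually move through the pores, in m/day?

Hydraulic gradient i = (172.71 − 171.40) / 1850 = 1.31 / 1850 = 0.0007081.
Darcy flux q = K · i = 5.930 × 0.0007081 = 0.004199 m/day.
Seepage velocity v = q / n_e = 0.004199 / 0.19 = 0.02210 m/day.

0.0221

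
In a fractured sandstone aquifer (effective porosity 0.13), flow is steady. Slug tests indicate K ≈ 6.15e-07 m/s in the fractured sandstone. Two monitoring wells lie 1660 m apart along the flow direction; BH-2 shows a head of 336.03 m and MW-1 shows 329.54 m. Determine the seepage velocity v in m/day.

0.00160

Convert K: 6.15e-07 m/s × 86400 = 0.05314 m/day.
Hydraulic gradient i = (336.03 − 329.54) / 1660 = 6.49 / 1660 = 0.003910.
Darcy flux q = K · i = 0.05314 × 0.003910 = 0.0002077 m/day.
Seepage velocity v = q / n_e = 0.0002077 / 0.13 = 0.001598 m/day.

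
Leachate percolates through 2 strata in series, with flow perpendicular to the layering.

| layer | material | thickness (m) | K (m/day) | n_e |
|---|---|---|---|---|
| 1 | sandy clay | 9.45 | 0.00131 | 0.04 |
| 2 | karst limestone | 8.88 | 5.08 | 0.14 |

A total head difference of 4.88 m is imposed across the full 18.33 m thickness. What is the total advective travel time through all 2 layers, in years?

6.56

With flow normal to the layers, continuity requires the same specific discharge q through every layer.
Σ(b_i/K_i) = 9.45/0.00131 + 8.88/5.08 = 7215 d.
q = Δh / Σ(b_i/K_i) = 4.88 / 7215 = 0.0006763 m/day.
In each layer the seepage velocity is v_i = q/n_i, so the layer transit time is t_i = b_i·n_i / q:
  layer 1 (sandy clay): t_1 = 9.45 × 0.04 / 0.0006763 = 558.9 d
  layer 2 (karst limestone): t_2 = 8.88 × 0.14 / 0.0006763 = 1838 d
Total t = Σ t_i = 2397 days = 6.563 years.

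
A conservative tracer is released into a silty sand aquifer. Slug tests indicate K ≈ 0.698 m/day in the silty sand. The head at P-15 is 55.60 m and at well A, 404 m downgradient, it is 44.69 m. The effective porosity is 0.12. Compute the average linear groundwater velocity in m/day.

0.157

Hydraulic gradient i = (55.60 − 44.69) / 404 = 10.91 / 404 = 0.02700.
Darcy flux q = K · i = 0.6980 × 0.02700 = 0.01885 m/day.
Seepage velocity v = q / n_e = 0.01885 / 0.12 = 0.1571 m/day.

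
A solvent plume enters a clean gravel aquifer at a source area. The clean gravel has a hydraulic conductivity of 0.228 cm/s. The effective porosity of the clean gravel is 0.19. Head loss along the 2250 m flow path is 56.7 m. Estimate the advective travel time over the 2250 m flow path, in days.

Convert K: 0.228 cm/s × 864 = 197.0 m/day.
Hydraulic gradient i = Δh / L = 56.7 / 2250 = 0.02520.
Darcy flux q = K · i = 197.0 × 0.02520 = 4.964 m/day.
Seepage velocity v = q / n_e = 4.964 / 0.19 = 26.13 m/day.
Travel time t = L / v = 2250 / 26.13 = 86.12 days.

86.1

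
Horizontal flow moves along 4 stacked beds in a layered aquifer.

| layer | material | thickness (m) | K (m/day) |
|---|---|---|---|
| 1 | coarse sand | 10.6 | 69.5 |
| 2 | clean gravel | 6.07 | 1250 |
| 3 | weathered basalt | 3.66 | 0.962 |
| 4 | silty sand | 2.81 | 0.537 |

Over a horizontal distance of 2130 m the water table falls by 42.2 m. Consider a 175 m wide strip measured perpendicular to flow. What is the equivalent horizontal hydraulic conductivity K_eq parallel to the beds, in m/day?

Flow is parallel to layering, so each bed carries its own Darcy discharge and the transmissivities add.
Σ(K_i·b_i) = 69.5×10.6 + 1250×6.07 + 0.962×3.66 + 0.537×2.81 = 8329 m²/day.
Total thickness b = 23.14 m, so K_eq = Σ(K_i·b_i)/b = 359.9 m/day.

360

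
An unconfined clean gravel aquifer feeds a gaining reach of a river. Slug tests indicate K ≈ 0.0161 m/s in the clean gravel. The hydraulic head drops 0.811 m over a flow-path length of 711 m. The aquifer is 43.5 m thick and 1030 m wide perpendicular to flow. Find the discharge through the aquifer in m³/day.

Convert K: 0.0161 m/s × 86400 = 1391 m/day.
Cross-sectional area A = 1030 × 43.5 = 44805 m².
Hydraulic gradient i = Δh / L = 0.811 / 711 = 0.001141.
Darcy's law: Q = K · A · i = 1391 × 44805 × 0.001141 = 71091 m³/day.

71100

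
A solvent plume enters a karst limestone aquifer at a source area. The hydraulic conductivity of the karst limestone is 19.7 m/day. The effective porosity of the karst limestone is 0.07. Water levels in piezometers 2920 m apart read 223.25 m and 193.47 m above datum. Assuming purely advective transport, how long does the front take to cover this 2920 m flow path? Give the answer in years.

Hydraulic gradient i = (223.25 − 193.47) / 2920 = 29.78 / 2920 = 0.01020.
Darcy flux q = K · i = 19.70 × 0.01020 = 0.2009 m/day.
Seepage velocity v = q / n_e = 0.2009 / 0.07 = 2.870 m/day.
Travel time t = L / v = 2920 / 2.870 = 1017 days = 2.785 years.

2.79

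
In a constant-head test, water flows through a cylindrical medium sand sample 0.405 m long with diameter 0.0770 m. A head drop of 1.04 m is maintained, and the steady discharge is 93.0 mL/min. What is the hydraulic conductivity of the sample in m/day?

Cross-sectional area A = π·(d/2)² = π × (0.0770/2)² = 0.004657 m².
Convert discharge: 93.0 mL/min = 1.550e-06 m³/s.
Darcy's law rearranged: K = Q·L / (A·Δh) = 1.550e-06 × 0.405 / (0.004657 × 1.04) = 0.0001296 m/s = 11.20 m/day.

11.2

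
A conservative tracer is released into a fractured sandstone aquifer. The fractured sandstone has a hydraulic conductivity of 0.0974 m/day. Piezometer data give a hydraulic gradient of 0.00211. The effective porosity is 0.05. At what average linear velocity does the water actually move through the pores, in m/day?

0.00411

Hydraulic gradient i = 0.00211.
Darcy flux q = K · i = 0.09740 × 0.002110 = 0.0002055 m/day.
Seepage velocity v = q / n_e = 0.0002055 / 0.05 = 0.004110 m/day.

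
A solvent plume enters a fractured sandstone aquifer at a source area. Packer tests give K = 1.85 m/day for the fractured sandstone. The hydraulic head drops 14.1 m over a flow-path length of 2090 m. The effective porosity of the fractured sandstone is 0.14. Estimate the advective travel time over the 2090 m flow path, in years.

64.2

Hydraulic gradient i = Δh / L = 14.1 / 2090 = 0.006746.
Darcy flux q = K · i = 1.850 × 0.006746 = 0.01248 m/day.
Seepage velocity v = q / n_e = 0.01248 / 0.14 = 0.08915 m/day.
Travel time t = L / v = 2090 / 0.08915 = 23444 days = 64.19 years.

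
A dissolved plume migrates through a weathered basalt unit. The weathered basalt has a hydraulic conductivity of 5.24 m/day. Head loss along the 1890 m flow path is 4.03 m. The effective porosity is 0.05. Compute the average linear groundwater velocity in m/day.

0.223

Hydraulic gradient i = Δh / L = 4.03 / 1890 = 0.002132.
Darcy flux q = K · i = 5.240 × 0.002132 = 0.01117 m/day.
Seepage velocity v = q / n_e = 0.01117 / 0.05 = 0.2235 m/day.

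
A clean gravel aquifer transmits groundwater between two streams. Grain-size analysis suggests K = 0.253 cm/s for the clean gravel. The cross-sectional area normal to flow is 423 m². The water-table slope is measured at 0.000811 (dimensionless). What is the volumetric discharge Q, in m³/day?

Convert K: 0.253 cm/s × 864 = 218.6 m/day.
Hydraulic gradient i = 0.000811.
Darcy's law: Q = K · A · i = 218.6 × 423.0 × 0.0008110 = 74.99 m³/day.

75.0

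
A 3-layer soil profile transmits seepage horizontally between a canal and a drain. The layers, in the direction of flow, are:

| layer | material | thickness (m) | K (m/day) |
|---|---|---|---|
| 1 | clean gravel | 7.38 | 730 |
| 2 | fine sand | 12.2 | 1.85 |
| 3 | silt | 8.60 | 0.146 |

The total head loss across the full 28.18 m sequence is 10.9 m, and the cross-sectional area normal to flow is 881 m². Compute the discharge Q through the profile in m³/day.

Flow is perpendicular to layering, so the layers act in series and the equivalent K is the thickness-weighted harmonic mean.
Total thickness L = 7.38 + 12.2 + 8.60 = 28.18 m.
Σ(b_i/K_i) = 7.38/730 + 12.2/1.85 + 8.60/0.146 = 65.51 d.
K_eq = L / Σ(b_i/K_i) = 28.18 / 65.51 = 0.4302 m/day.
Q = K_eq · A · (Δh/L) = 0.4302 × 881 × (10.9/28.18) = 146.6 m³/day.

147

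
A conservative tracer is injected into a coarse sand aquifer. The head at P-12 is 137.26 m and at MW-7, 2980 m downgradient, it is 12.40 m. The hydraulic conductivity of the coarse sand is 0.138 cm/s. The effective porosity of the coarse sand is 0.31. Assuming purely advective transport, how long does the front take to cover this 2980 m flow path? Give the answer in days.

Convert K: 0.138 cm/s × 864 = 119.2 m/day.
Hydraulic gradient i = (137.26 − 12.40) / 2980 = 124.86 / 2980 = 0.04190.
Darcy flux q = K · i = 119.2 × 0.04190 = 4.996 m/day.
Seepage velocity v = q / n_e = 4.996 / 0.31 = 16.12 m/day.
Travel time t = L / v = 2980 / 16.12 = 184.9 days.

185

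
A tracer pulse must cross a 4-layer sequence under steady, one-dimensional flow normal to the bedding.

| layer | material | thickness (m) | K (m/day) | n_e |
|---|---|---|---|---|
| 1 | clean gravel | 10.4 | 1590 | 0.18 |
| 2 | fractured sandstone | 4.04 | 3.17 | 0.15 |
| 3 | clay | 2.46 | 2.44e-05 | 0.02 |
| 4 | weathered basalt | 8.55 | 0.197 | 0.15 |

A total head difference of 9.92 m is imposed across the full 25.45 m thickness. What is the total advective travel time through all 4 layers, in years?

With flow normal to the layers, continuity requires the same specific discharge q through every layer.
Σ(b_i/K_i) = 10.4/1590 + 4.04/3.17 + 2.46/2.44e-05 + 8.55/0.197 = 1.009e+05 d.
q = Δh / Σ(b_i/K_i) = 9.92 / 1.009e+05 = 9.835e-05 m/day.
In each layer the seepage velocity is v_i = q/n_i, so the layer transit time is t_i = b_i·n_i / q:
  layer 1 (clean gravel): t_1 = 10.4 × 0.18 / 9.835e-05 = 19034 d
  layer 2 (fractured sandstone): t_2 = 4.04 × 0.15 / 9.835e-05 = 6162 d
  layer 3 (clay): t_3 = 2.46 × 0.02 / 9.835e-05 = 500.3 d
  layer 4 (weathered basalt): t_4 = 8.55 × 0.15 / 9.835e-05 = 13040 d
Total t = Σ t_i = 38736 days = 106.1 years.

106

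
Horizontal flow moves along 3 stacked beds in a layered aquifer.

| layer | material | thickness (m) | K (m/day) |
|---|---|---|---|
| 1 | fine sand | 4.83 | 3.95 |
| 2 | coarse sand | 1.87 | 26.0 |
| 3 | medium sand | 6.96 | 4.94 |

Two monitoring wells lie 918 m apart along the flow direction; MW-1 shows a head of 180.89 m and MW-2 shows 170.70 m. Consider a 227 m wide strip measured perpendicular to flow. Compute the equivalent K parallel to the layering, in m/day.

7.47

Flow is parallel to layering, so each bed carries its own Darcy discharge and the transmissivities add.
Σ(K_i·b_i) = 3.95×4.83 + 26.0×1.87 + 4.94×6.96 = 102.1 m²/day.
Total thickness b = 13.66 m, so K_eq = Σ(K_i·b_i)/b = 7.473 m/day.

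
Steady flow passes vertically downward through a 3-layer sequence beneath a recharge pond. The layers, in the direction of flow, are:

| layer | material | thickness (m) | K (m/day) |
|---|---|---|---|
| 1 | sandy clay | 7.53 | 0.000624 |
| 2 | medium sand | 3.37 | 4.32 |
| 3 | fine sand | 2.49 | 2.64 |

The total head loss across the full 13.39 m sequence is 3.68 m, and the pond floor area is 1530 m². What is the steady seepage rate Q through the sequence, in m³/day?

0.467

Flow is perpendicular to layering, so the layers act in series and the equivalent K is the thickness-weighted harmonic mean.
Total thickness L = 7.53 + 3.37 + 2.49 = 13.39 m.
Σ(b_i/K_i) = 7.53/0.000624 + 3.37/4.32 + 2.49/2.64 = 12069 d.
K_eq = L / Σ(b_i/K_i) = 13.39 / 12069 = 0.001109 m/day.
Q = K_eq · A · (Δh/L) = 0.001109 × 1530 × (3.68/13.39) = 0.4665 m³/day.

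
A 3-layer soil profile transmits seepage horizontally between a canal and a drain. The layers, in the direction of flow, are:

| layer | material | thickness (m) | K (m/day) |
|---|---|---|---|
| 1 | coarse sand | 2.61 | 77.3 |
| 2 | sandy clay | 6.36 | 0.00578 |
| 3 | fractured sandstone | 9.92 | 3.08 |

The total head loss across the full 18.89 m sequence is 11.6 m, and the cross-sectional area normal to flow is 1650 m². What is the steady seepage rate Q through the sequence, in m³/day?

17.3

Flow is perpendicular to layering, so the layers act in series and the equivalent K is the thickness-weighted harmonic mean.
Total thickness L = 2.61 + 6.36 + 9.92 = 18.89 m.
Σ(b_i/K_i) = 2.61/77.3 + 6.36/0.00578 + 9.92/3.08 = 1104 d.
K_eq = L / Σ(b_i/K_i) = 18.89 / 1104 = 0.01712 m/day.
Q = K_eq · A · (Δh/L) = 0.01712 × 1650 × (11.6/18.89) = 17.34 m³/day.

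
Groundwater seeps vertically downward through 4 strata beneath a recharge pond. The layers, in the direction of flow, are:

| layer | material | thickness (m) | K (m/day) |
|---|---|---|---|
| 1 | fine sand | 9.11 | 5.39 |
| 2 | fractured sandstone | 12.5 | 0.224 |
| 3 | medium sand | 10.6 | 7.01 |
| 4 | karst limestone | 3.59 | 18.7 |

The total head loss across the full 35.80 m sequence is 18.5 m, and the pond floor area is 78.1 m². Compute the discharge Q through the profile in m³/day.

Flow is perpendicular to layering, so the layers act in series and the equivalent K is the thickness-weighted harmonic mean.
Total thickness L = 9.11 + 12.5 + 10.6 + 3.59 = 35.80 m.
Σ(b_i/K_i) = 9.11/5.39 + 12.5/0.224 + 10.6/7.01 + 3.59/18.7 = 59.20 d.
K_eq = L / Σ(b_i/K_i) = 35.80 / 59.20 = 0.6048 m/day.
Q = K_eq · A · (Δh/L) = 0.6048 × 78.1 × (18.5/35.80) = 24.41 m³/day.

24.4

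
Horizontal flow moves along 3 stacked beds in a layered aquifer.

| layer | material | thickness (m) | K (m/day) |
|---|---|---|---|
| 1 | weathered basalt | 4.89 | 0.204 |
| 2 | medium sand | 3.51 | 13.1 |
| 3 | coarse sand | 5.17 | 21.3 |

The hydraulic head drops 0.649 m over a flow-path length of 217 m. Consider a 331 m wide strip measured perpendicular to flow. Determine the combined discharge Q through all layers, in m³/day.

Flow is parallel to layering, so each bed carries its own Darcy discharge and the transmissivities add.
Σ(K_i·b_i) = 0.204×4.89 + 13.1×3.51 + 21.3×5.17 = 157.1 m²/day.
Hydraulic gradient i = Δh / L = 0.649 / 217 = 0.002991.
Q = Σ(K_i·b_i) · W · i = 157.1 × 331 × 0.002991 = 155.5 m³/day.

156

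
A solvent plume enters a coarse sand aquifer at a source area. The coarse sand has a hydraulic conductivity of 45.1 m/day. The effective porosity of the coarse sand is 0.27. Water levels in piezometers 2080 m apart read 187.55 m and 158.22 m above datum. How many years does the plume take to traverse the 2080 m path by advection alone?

Hydraulic gradient i = (187.55 − 158.22) / 2080 = 29.33 / 2080 = 0.01410.
Darcy flux q = K · i = 45.10 × 0.01410 = 0.6360 m/day.
Seepage velocity v = q / n_e = 0.6360 / 0.27 = 2.355 m/day.
Travel time t = L / v = 2080 / 2.355 = 883.1 days = 2.418 years.

2.42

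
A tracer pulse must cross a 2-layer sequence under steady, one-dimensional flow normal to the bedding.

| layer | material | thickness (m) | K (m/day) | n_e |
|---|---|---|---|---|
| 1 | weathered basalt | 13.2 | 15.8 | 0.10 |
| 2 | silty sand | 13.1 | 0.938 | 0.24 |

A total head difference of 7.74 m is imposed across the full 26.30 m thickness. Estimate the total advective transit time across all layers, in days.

With flow normal to the layers, continuity requires the same specific discharge q through every layer.
Σ(b_i/K_i) = 13.2/15.8 + 13.1/0.938 = 14.80 d.
q = Δh / Σ(b_i/K_i) = 7.74 / 14.80 = 0.5229 m/day.
In each layer the seepage velocity is v_i = q/n_i, so the layer transit time is t_i = b_i·n_i / q:
  layer 1 (weathered basalt): t_1 = 13.2 × 0.10 / 0.5229 = 2.524 d
  layer 2 (silty sand): t_2 = 13.1 × 0.24 / 0.5229 = 6.012 d
Total t = Σ t_i = 8.537 days.

8.54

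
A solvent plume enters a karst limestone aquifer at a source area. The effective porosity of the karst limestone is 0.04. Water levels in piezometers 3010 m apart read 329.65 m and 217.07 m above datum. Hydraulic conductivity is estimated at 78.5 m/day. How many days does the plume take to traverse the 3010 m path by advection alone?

41.0

Hydraulic gradient i = (329.65 − 217.07) / 3010 = 112.58 / 3010 = 0.03740.
Darcy flux q = K · i = 78.50 × 0.03740 = 2.936 m/day.
Seepage velocity v = q / n_e = 2.936 / 0.04 = 73.40 m/day.
Travel time t = L / v = 3010 / 73.40 = 41.01 days.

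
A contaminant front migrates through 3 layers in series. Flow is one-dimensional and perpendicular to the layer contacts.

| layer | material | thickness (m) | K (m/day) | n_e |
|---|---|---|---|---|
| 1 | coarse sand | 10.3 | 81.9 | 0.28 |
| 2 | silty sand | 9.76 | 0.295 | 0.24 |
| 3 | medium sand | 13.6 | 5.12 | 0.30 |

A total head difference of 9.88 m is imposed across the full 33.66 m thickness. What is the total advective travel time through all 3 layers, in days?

33.8

With flow normal to the layers, continuity requires the same specific discharge q through every layer.
Σ(b_i/K_i) = 10.3/81.9 + 9.76/0.295 + 13.6/5.12 = 35.87 d.
q = Δh / Σ(b_i/K_i) = 9.88 / 35.87 = 0.2755 m/day.
In each layer the seepage velocity is v_i = q/n_i, so the layer transit time is t_i = b_i·n_i / q:
  layer 1 (coarse sand): t_1 = 10.3 × 0.28 / 0.2755 = 10.47 d
  layer 2 (silty sand): t_2 = 9.76 × 0.24 / 0.2755 = 8.503 d
  layer 3 (medium sand): t_3 = 13.6 × 0.30 / 0.2755 = 14.81 d
Total t = Σ t_i = 33.78 days.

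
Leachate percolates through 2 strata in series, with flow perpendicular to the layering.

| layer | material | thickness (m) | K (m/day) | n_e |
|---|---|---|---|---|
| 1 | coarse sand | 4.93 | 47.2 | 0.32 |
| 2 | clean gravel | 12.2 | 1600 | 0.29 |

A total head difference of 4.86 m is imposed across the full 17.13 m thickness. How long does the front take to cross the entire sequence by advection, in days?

With flow normal to the layers, continuity requires the same specific discharge q through every layer.
Σ(b_i/K_i) = 4.93/47.2 + 12.2/1600 = 0.1121 d.
q = Δh / Σ(b_i/K_i) = 4.86 / 0.1121 = 43.36 m/day.
In each layer the seepage velocity is v_i = q/n_i, so the layer transit time is t_i = b_i·n_i / q:
  layer 1 (coarse sand): t_1 = 4.93 × 0.32 / 43.36 = 0.03638 d
  layer 2 (clean gravel): t_2 = 12.2 × 0.29 / 43.36 = 0.08159 d
Total t = Σ t_i = 0.1180 days.

0.118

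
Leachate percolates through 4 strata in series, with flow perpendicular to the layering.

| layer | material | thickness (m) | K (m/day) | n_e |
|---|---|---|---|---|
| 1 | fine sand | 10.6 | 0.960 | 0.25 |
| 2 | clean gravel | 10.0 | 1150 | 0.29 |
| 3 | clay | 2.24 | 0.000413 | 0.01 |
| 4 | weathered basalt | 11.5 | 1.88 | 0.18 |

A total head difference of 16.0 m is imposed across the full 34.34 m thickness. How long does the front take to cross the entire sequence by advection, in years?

7.12

With flow normal to the layers, continuity requires the same specific discharge q through every layer.
Σ(b_i/K_i) = 10.6/0.960 + 10.0/1150 + 2.24/0.000413 + 11.5/1.88 = 5441 d.
q = Δh / Σ(b_i/K_i) = 16.0 / 5441 = 0.002941 m/day.
In each layer the seepage velocity is v_i = q/n_i, so the layer transit time is t_i = b_i·n_i / q:
  layer 1 (fine sand): t_1 = 10.6 × 0.25 / 0.002941 = 901.1 d
  layer 2 (clean gravel): t_2 = 10.0 × 0.29 / 0.002941 = 986.2 d
  layer 3 (clay): t_3 = 2.24 × 0.01 / 0.002941 = 7.617 d
  layer 4 (weathered basalt): t_4 = 11.5 × 0.18 / 0.002941 = 703.9 d
Total t = Σ t_i = 2599 days = 7.115 years.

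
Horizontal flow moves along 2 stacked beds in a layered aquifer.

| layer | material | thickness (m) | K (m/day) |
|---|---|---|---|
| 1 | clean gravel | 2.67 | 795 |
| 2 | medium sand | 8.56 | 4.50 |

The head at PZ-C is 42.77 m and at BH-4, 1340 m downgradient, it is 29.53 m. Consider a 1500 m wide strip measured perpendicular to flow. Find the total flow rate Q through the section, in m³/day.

32000

Flow is parallel to layering, so each bed carries its own Darcy discharge and the transmissivities add.
Σ(K_i·b_i) = 795×2.67 + 4.50×8.56 = 2161 m²/day.
Hydraulic gradient i = (42.77 − 29.53) / 1340 = 13.24 / 1340 = 0.009881.
Q = Σ(K_i·b_i) · W · i = 2161 × 1500 × 0.009881 = 32030 m³/day.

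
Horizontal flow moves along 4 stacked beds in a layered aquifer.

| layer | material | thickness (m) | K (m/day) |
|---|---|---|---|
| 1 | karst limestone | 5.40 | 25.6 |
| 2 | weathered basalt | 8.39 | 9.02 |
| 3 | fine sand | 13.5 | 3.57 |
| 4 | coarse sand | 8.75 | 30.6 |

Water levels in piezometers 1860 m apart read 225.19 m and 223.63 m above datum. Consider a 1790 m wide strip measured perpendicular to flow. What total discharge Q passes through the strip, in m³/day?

795

Flow is parallel to layering, so each bed carries its own Darcy discharge and the transmissivities add.
Σ(K_i·b_i) = 25.6×5.40 + 9.02×8.39 + 3.57×13.5 + 30.6×8.75 = 529.9 m²/day.
Hydraulic gradient i = (225.19 − 223.63) / 1860 = 1.56 / 1860 = 0.0008387.
Q = Σ(K_i·b_i) · W · i = 529.9 × 1790 × 0.0008387 = 795.5 m³/day.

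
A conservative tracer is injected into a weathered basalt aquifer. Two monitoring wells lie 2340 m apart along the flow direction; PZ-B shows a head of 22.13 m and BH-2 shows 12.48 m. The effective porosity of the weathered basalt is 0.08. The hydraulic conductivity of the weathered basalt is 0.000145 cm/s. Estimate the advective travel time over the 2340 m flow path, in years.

Convert K: 0.000145 cm/s × 864 = 0.1253 m/day.
Hydraulic gradient i = (22.13 − 12.48) / 2340 = 9.65 / 2340 = 0.004124.
Darcy flux q = K · i = 0.1253 × 0.004124 = 0.0005166 m/day.
Seepage velocity v = q / n_e = 0.0005166 / 0.08 = 0.006458 m/day.
Travel time t = L / v = 2340 / 0.006458 = 3.623e+05 days = 992.0 years.

992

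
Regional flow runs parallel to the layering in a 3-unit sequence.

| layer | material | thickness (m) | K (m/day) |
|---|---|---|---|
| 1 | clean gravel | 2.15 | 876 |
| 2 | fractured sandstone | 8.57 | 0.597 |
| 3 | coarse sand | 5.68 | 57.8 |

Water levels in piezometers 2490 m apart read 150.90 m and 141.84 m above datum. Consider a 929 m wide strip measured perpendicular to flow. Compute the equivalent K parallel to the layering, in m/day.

135

Flow is parallel to layering, so each bed carries its own Darcy discharge and the transmissivities add.
Σ(K_i·b_i) = 876×2.15 + 0.597×8.57 + 57.8×5.68 = 2217 m²/day.
Total thickness b = 16.40 m, so K_eq = Σ(K_i·b_i)/b = 135.2 m/day.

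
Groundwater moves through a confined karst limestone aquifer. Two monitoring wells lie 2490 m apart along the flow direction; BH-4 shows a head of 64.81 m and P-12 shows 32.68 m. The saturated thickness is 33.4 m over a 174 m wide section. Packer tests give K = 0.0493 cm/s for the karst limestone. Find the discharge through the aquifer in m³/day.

3190

Convert K: 0.0493 cm/s × 864 = 42.60 m/day.
Cross-sectional area A = 174 × 33.4 = 5812 m².
Hydraulic gradient i = (64.81 − 32.68) / 2490 = 32.13 / 2490 = 0.01290.
Darcy's law: Q = K · A · i = 42.60 × 5812 × 0.01290 = 3194 m³/day.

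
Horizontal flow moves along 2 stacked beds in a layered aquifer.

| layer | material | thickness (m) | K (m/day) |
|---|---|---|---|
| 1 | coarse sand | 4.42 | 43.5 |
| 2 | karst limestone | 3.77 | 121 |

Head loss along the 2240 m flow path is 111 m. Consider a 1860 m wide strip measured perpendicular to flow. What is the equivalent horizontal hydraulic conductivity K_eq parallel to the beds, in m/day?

79.2

Flow is parallel to layering, so each bed carries its own Darcy discharge and the transmissivities add.
Σ(K_i·b_i) = 43.5×4.42 + 121×3.77 = 648.4 m²/day.
Total thickness b = 8.190 m, so K_eq = Σ(K_i·b_i)/b = 79.17 m/day.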